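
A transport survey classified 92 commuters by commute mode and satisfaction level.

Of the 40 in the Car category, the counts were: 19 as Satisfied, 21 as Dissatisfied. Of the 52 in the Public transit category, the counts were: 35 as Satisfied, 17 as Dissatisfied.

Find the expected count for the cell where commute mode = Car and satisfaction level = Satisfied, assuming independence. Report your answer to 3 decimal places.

23.478

Row total (Car) = 40; column total (Satisfied) = 54; grand total N = 92.
Expected count = (row total × column total) / N = 40 × 54 / 92 = 23.478.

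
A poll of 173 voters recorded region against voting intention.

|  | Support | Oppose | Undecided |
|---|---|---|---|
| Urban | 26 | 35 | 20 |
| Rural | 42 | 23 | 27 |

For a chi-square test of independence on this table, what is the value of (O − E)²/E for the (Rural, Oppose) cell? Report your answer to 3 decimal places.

1.995

Row total (Rural) = 92; column total (Oppose) = 58; N = 173.
Expected count E = 92 × 58 / 173 = 30.84393.
Contribution = (O − E)²/E = (23 − 30.84393)² / 30.84393 = 1.995.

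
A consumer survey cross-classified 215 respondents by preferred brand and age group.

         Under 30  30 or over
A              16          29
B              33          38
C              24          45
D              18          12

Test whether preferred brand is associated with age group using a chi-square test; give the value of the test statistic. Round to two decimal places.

6.79

Row totals: 45, 71, 69, 30. Column totals: 91, 124. Grand total N = 215.
Expected counts (row total × column total / N):
  A, Under 30: 45×91/215 = 19.047
  A, 30 or over: 45×124/215 = 25.953
  B, Under 30: 71×91/215 = 30.051
  B, 30 or over: 71×124/215 = 40.949
  C, Under 30: 69×91/215 = 29.205
  C, 30 or over: 69×124/215 = 39.795
  D, Under 30: 30×91/215 = 12.698
  D, 30 or over: 30×124/215 = 17.302
Contributions (O − E)²/E:
  (16 − 19.047)²/19.047 = 0.4874
  (29 − 25.953)²/25.953 = 0.3577
  (33 − 30.051)²/30.051 = 0.2894
  (38 − 40.949)²/40.949 = 0.2124
  (24 − 29.205)²/29.205 = 0.9277
  (45 − 39.795)²/39.795 = 0.6808
  (18 − 12.698)²/12.698 = 2.2138
  (12 − 17.302)²/17.302 = 1.6247
χ² = 0.4874 + 0.3577 + 0.2894 + 0.2124 + 0.9277 + 0.6808 + 2.2138 + 1.6247 = 6.79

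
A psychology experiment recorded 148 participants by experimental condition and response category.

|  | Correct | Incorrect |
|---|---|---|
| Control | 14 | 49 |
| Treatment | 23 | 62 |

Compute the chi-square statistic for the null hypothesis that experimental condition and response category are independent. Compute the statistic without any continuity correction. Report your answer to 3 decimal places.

0.451

Row totals: 63, 85. Column totals: 37, 111. Grand total N = 148.
Expected counts (row total × column total / N):
  Control, Correct: 63×37/148 = 15.7500
  Control, Incorrect: 63×111/148 = 47.2500
  Treatment, Correct: 85×37/148 = 21.2500
  Treatment, Incorrect: 85×111/148 = 63.7500
Contributions (O − E)²/E:
  (14 − 15.7500)²/15.7500 = 0.1944
  (49 − 47.2500)²/47.2500 = 0.0648
  (23 − 21.2500)²/21.2500 = 0.1441
  (62 − 63.7500)²/63.7500 = 0.0480
χ² = 0.1944 + 0.0648 + 0.1441 + 0.0480 = 0.451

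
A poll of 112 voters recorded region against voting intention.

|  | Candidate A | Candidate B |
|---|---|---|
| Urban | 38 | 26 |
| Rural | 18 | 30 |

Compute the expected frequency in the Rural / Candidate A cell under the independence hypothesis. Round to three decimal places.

24.000

Row total (Rural) = 48; column total (Candidate A) = 56; grand total N = 112.
Expected count = (row total × column total) / N = 48 × 56 / 112 = 24.000.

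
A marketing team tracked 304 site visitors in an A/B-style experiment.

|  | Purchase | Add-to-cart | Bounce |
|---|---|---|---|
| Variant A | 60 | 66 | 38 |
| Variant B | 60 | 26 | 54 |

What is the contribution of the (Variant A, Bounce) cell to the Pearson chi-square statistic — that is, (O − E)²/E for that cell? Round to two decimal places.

2.73

Row total (Variant A) = 164; column total (Bounce) = 92; N = 304.
Expected count E = 164 × 92 / 304 = 49.632.
Contribution = (O − E)²/E = (38 − 49.632)² / 49.632 = 2.73.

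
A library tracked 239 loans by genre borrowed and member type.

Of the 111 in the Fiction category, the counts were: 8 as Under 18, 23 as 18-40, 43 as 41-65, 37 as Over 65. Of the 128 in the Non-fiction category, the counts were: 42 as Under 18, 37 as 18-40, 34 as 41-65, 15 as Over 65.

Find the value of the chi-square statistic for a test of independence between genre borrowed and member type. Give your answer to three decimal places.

35.718

Row totals: 111, 128. Column totals: 50, 60, 77, 52. Grand total N = 239.
Expected counts (row total × column total / N):
  Fiction, Under 18: 111×50/239 = 23.2218
  Fiction, 18-40: 111×60/239 = 27.8661
  Fiction, 41-65: 111×77/239 = 35.7615
  Fiction, Over 65: 111×52/239 = 24.1506
  Non-fiction, Under 18: 128×50/239 = 26.7782
  Non-fiction, 18-40: 128×60/239 = 32.1339
  Non-fiction, 41-65: 128×77/239 = 41.2385
  Non-fiction, Over 65: 128×52/239 = 27.8494
Contributions (O − E)²/E:
  (8 − 23.2218)²/23.2218 = 9.9778
  (23 − 27.8661)²/27.8661 = 0.8497
  (43 − 35.7615)²/35.7615 = 1.4651
  (37 − 24.1506)²/24.1506 = 6.8366
  (42 − 26.7782)²/26.7782 = 8.6527
  (37 − 32.1339)²/32.1339 = 0.7369
  (34 − 41.2385)²/41.2385 = 1.2706
  (15 − 27.8494)²/27.8494 = 5.9286
χ² = 9.9778 + 0.8497 + 1.4651 + 6.8366 + 8.6527 + 0.7369 + 1.2706 + 5.9286 = 35.718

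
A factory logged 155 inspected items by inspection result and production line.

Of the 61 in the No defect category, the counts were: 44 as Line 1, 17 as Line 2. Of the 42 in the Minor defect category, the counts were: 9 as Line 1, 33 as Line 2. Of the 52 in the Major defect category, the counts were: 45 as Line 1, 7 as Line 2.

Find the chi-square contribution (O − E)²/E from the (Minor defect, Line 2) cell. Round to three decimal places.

19.953

Row total (Minor defect) = 42; column total (Line 2) = 57; N = 155.
Expected count E = 42 × 57 / 155 = 15.44516.
Contribution = (O − E)²/E = (33 − 15.44516)² / 15.44516 = 19.953.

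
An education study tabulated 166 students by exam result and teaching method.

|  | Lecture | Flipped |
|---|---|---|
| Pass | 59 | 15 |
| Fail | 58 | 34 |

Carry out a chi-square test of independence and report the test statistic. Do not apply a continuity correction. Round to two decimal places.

Row totals: 74, 92. Column totals: 117, 49. Grand total N = 166.
Expected counts (row total × column total / N):
  Pass, Lecture: 74×117/166 = 52.157
  Pass, Flipped: 74×49/166 = 21.843
  Fail, Lecture: 92×117/166 = 64.843
  Fail, Flipped: 92×49/166 = 27.157
Contributions (O − E)²/E:
  (59 − 52.157)²/52.157 = 0.8978
  (15 − 21.843)²/21.843 = 2.1438
  (58 − 64.843)²/64.843 = 0.7222
  (34 − 27.157)²/27.157 = 1.7243
χ² = 0.8978 + 2.1438 + 0.7222 + 1.7243 = 5.49

5.49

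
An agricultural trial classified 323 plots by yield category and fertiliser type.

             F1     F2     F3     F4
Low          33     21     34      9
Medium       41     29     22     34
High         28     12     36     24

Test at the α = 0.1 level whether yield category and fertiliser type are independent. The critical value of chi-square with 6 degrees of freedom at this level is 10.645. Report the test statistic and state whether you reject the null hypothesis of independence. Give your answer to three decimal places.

Row totals: 97, 126, 100. Column totals: 102, 62, 92, 67. Grand total N = 323.
Expected counts (row total × column total / N):
  Low, F1: 97×102/323 = 30.6316
  Low, F2: 97×62/323 = 18.6192
  Low, F3: 97×92/323 = 27.6285
  Low, F4: 97×67/323 = 20.1207
  Medium, F1: 126×102/323 = 39.7895
  Medium, F2: 126×62/323 = 24.1858
  Medium, F3: 126×92/323 = 35.8885
  Medium, F4: 126×67/323 = 26.1362
  High, F1: 100×102/323 = 31.5789
  High, F2: 100×62/323 = 19.1950
  High, F3: 100×92/323 = 28.4830
  High, F4: 100×67/323 = 20.7430
Contributions (O − E)²/E:
  (33 − 30.6316)²/30.6316 = 0.1831
  (21 − 18.6192)²/18.6192 = 0.3044
  (34 − 27.6285)²/27.6285 = 1.4694
  (9 − 20.1207)²/20.1207 = 6.1464
  (41 − 39.7895)²/39.7895 = 0.0368
  (29 − 24.1858)²/24.1858 = 0.9583
  (22 − 35.8885)²/35.8885 = 5.3747
  (34 − 26.1362)²/26.1362 = 2.3660
  (28 − 31.5789)²/31.5789 = 0.4056
  (12 − 19.1950)²/19.1950 = 2.6970
  (36 − 28.4830)²/28.4830 = 1.9838
  (24 − 20.7430)²/20.7430 = 0.5114
χ² = 0.1831 + 0.3044 + 1.4694 + 6.1464 + 0.0368 + 0.9583 + 5.3747 + 2.3660 + 0.4056 + 2.6970 + 1.9838 + 0.5114 = 22.437
df = (3−1)(4−1) = 6. Since 22.437 > 10.645, reject the null hypothesis of independence at α = 0.1.

22.437; reject H₀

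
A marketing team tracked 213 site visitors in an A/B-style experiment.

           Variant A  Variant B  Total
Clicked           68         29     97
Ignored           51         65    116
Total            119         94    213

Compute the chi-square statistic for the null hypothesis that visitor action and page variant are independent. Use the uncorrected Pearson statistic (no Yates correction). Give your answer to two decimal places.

14.64

Grand total N = 213.
Expected counts (row total × column total / N):
  Clicked, Variant A: 97×119/213 = 54.192
  Clicked, Variant B: 97×94/213 = 42.808
  Ignored, Variant A: 116×119/213 = 64.808
  Ignored, Variant B: 116×94/213 = 51.192
Contributions (O − E)²/E:
  (68 − 54.192)²/54.192 = 3.5182
  (29 − 42.808)²/42.808 = 4.4539
  (51 − 64.808)²/64.808 = 2.9419
  (65 − 51.192)²/51.192 = 3.7244
χ² = 3.5182 + 4.4539 + 2.9419 + 3.7244 = 14.64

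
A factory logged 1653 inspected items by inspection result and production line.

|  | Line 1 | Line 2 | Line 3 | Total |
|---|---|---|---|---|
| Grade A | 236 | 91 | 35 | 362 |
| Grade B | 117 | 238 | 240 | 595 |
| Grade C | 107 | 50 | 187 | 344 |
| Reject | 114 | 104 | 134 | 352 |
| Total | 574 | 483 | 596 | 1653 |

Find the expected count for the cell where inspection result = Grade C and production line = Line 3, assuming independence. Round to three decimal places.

124.031

Row total (Grade C) = 344; column total (Line 3) = 596; grand total N = 1653.
Expected count = (row total × column total) / N = 344 × 596 / 1653 = 124.031.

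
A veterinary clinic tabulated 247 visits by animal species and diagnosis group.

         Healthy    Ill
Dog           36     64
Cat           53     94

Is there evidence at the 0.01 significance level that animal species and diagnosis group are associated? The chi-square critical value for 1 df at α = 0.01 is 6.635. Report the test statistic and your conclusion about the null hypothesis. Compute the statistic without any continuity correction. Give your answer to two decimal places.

0.00; fail to reject H₀

Row totals: 100, 147. Column totals: 89, 158. Grand total N = 247.
Expected counts (row total × column total / N):
  Dog, Healthy: 100×89/247 = 36.032
  Dog, Ill: 100×158/247 = 63.968
  Cat, Healthy: 147×89/247 = 52.968
  Cat, Ill: 147×158/247 = 94.032
Contributions (O − E)²/E:
  (36 − 36.032)²/36.032 = 0.0000
  (64 − 63.968)²/63.968 = 0.0000
  (53 − 52.968)²/52.968 = 0.0000
  (94 − 94.032)²/94.032 = 0.0000
χ² = 0.0000 + 0.0000 + 0.0000 + 0.0000 = 0.00
df = (2−1)(2−1) = 1. Since 0.00 < 6.635, fail to reject the null hypothesis of independence at α = 0.01.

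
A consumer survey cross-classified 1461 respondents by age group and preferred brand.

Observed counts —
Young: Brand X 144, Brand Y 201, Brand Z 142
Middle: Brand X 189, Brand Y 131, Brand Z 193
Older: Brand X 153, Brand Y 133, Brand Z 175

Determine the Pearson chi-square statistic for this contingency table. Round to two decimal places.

Row totals: 487, 513, 461. Column totals: 486, 465, 510. Grand total N = 1461.
Expected counts (row total × column total / N):
  Young, Brand X: 487×486/1461 = 162.000
  Young, Brand Y: 487×465/1461 = 155.000
  Young, Brand Z: 487×510/1461 = 170.000
  Middle, Brand X: 513×486/1461 = 170.649
  Middle, Brand Y: 513×465/1461 = 163.275
  Middle, Brand Z: 513×510/1461 = 179.076
  Older, Brand X: 461×486/1461 = 153.351
  Older, Brand Y: 461×465/1461 = 146.725
  Older, Brand Z: 461×510/1461 = 160.924
Contributions (O − E)²/E:
  (144 − 162.000)²/162.000 = 2.0000
  (201 − 155.000)²/155.000 = 13.6516
  (142 − 170.000)²/170.000 = 4.6118
  (189 − 170.649)²/170.649 = 1.9734
  (131 − 163.275)²/163.275 = 6.3799
  (193 − 179.076)²/179.076 = 1.0827
  (153 − 153.351)²/153.351 = 0.0008
  (133 − 146.725)²/146.725 = 1.2839
  (175 − 160.924)²/160.924 = 1.2312
χ² = 2.0000 + 13.6516 + 4.6118 + 1.9734 + 6.3799 + 1.0827 + 0.0008 + 1.2839 + 1.2312 = 32.22

32.22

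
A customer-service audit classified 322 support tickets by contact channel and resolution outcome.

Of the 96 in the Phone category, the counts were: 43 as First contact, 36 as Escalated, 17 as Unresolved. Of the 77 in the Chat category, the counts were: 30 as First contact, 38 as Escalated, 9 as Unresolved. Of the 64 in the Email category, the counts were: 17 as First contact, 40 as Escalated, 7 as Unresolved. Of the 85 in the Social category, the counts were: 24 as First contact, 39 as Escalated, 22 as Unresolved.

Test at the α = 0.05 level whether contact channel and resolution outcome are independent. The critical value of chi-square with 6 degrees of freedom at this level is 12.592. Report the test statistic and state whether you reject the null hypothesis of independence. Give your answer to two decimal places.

17.07; reject H₀

Row totals: 96, 77, 64, 85. Column totals: 114, 153, 55. Grand total N = 322.
Expected counts (row total × column total / N):
  Phone, First contact: 96×114/322 = 33.9876
  Phone, Escalated: 96×153/322 = 45.6149
  Phone, Unresolved: 96×55/322 = 16.3975
  Chat, First contact: 77×114/322 = 27.2609
  Chat, Escalated: 77×153/322 = 36.5870
  Chat, Unresolved: 77×55/322 = 13.1522
  Email, First contact: 64×114/322 = 22.6584
  Email, Escalated: 64×153/322 = 30.4099
  Email, Unresolved: 64×55/322 = 10.9317
  Social, First contact: 85×114/322 = 30.0932
  Social, Escalated: 85×153/322 = 40.3882
  Social, Unresolved: 85×55/322 = 14.5186
Contributions (O − E)²/E:
  (43 − 33.9876)²/33.9876 = 2.3898
  (36 − 45.6149)²/45.6149 = 2.0267
  (17 − 16.3975)²/16.3975 = 0.0221
  (30 − 27.2609)²/27.2609 = 0.2752
  (38 − 36.5870)²/36.5870 = 0.0546
  (9 − 13.1522)²/13.1522 = 1.3109
  (17 − 22.6584)²/22.6584 = 1.4131
  (40 − 30.4099)²/30.4099 = 3.0243
  (7 − 10.9317)²/10.9317 = 1.4141
  (24 − 30.0932)²/30.0932 = 1.2337
  (39 − 40.3882)²/40.3882 = 0.0477
  (22 − 14.5186)²/14.5186 = 3.8551
χ² = 2.3898 + 2.0267 + 0.0221 + 0.2752 + 0.0546 + 1.3109 + 1.4131 + 3.0243 + 1.4141 + 1.2337 + 0.0477 + 3.8551 = 17.07
df = (4−1)(3−1) = 6. Since 17.07 > 12.592, reject the null hypothesis of independence at α = 0.05.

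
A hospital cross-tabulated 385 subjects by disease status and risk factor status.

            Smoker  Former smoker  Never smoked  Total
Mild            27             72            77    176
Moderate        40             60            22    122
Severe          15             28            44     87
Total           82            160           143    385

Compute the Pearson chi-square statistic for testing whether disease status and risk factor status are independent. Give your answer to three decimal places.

Grand total N = 385.
Expected counts (row total × column total / N):
  Mild, Smoker: 176×82/385 = 37.4857
  Mild, Former smoker: 176×160/385 = 73.1429
  Mild, Never smoked: 176×143/385 = 65.3714
  Moderate, Smoker: 122×82/385 = 25.9844
  Moderate, Former smoker: 122×160/385 = 50.7013
  Moderate, Never smoked: 122×143/385 = 45.3143
  Severe, Smoker: 87×82/385 = 18.5299
  Severe, Former smoker: 87×160/385 = 36.1558
  Severe, Never smoked: 87×143/385 = 32.3143
Contributions (O − E)²/E:
  (27 − 37.4857)²/37.4857 = 2.9331
  (72 − 73.1429)²/73.1429 = 0.0179
  (77 − 65.3714)²/65.3714 = 2.0686
  (40 − 25.9844)²/25.9844 = 7.5598
  (60 − 50.7013)²/50.7013 = 1.7054
  (22 − 45.3143)²/45.3143 = 11.9953
  (15 − 18.5299)²/18.5299 = 0.6724
  (28 − 36.1558)²/36.1558 = 1.8397
  (44 − 32.3143)²/32.3143 = 4.2259
χ² = 2.9331 + 0.0179 + 2.0686 + 7.5598 + 1.7054 + 11.9953 + 0.6724 + 1.8397 + 4.2259 = 33.018

33.018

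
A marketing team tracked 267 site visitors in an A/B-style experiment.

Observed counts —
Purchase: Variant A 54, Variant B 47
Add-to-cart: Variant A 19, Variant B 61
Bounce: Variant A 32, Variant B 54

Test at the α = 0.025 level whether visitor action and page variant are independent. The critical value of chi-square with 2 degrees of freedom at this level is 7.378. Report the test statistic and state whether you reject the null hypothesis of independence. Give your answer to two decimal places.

Row totals: 101, 80, 86. Column totals: 105, 162. Grand total N = 267.
Expected counts (row total × column total / N):
  Purchase, Variant A: 101×105/267 = 39.719
  Purchase, Variant B: 101×162/267 = 61.281
  Add-to-cart, Variant A: 80×105/267 = 31.461
  Add-to-cart, Variant B: 80×162/267 = 48.539
  Bounce, Variant A: 86×105/267 = 33.820
  Bounce, Variant B: 86×162/267 = 52.180
Contributions (O − E)²/E:
  (54 − 39.719)²/39.719 = 5.1347
  (47 − 61.281)²/61.281 = 3.3281
  (19 − 31.461)²/31.461 = 4.9355
  (61 − 48.539)²/48.539 = 3.1990
  (32 − 33.820)²/33.820 = 0.0979
  (54 − 52.180)²/52.180 = 0.0635
χ² = 5.1347 + 3.3281 + 4.9355 + 3.1990 + 0.0979 + 0.0635 = 16.76
df = (3−1)(2−1) = 2. Since 16.76 > 7.378, reject the null hypothesis of independence at α = 0.025.

16.76; reject H₀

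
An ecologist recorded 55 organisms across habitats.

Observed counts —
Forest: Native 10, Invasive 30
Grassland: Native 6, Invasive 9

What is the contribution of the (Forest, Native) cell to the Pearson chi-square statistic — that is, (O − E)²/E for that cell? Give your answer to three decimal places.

Row total (Forest) = 40; column total (Native) = 16; N = 55.
Expected count E = 40 × 16 / 55 = 11.6364.
Contribution = (O − E)²/E = (10 − 11.6364)² / 11.6364 = 0.230.

0.230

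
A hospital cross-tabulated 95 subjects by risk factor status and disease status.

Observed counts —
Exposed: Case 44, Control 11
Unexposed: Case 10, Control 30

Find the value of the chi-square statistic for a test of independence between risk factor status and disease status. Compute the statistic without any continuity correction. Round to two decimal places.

28.56

Row totals: 55, 40. Column totals: 54, 41. Grand total N = 95.
Expected counts (row total × column total / N):
  Exposed, Case: 55×54/95 = 31.2632
  Exposed, Control: 55×41/95 = 23.7368
  Unexposed, Case: 40×54/95 = 22.7368
  Unexposed, Control: 40×41/95 = 17.2632
Contributions (O − E)²/E:
  (44 − 31.2632)²/31.2632 = 5.1890
  (11 − 23.7368)²/23.7368 = 6.8344
  (10 − 22.7368)²/22.7368 = 7.1350
  (30 − 17.2632)²/17.2632 = 9.3972
χ² = 5.1890 + 6.8344 + 7.1350 + 9.3972 = 28.56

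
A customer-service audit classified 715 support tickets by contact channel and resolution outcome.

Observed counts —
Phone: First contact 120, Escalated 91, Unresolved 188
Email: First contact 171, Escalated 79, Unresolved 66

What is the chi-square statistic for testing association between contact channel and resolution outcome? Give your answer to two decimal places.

59.55

Row totals: 399, 316. Column totals: 291, 170, 254. Grand total N = 715.
Expected counts (row total × column total / N):
  Phone, First contact: 399×291/715 = 162.390
  Phone, Escalated: 399×170/715 = 94.867
  Phone, Unresolved: 399×254/715 = 141.743
  Email, First contact: 316×291/715 = 128.610
  Email, Escalated: 316×170/715 = 75.133
  Email, Unresolved: 316×254/715 = 112.257
Contributions (O − E)²/E:
  (120 − 162.390)²/162.390 = 11.0654
  (91 − 94.867)²/94.867 = 0.1576
  (188 − 141.743)²/141.743 = 15.0957
  (171 − 128.610)²/128.610 = 13.9718
  (79 − 75.133)²/75.133 = 0.1990
  (66 − 112.257)²/112.257 = 19.0608
χ² = 11.0654 + 0.1576 + 15.0957 + 13.9718 + 0.1990 + 19.0608 = 59.55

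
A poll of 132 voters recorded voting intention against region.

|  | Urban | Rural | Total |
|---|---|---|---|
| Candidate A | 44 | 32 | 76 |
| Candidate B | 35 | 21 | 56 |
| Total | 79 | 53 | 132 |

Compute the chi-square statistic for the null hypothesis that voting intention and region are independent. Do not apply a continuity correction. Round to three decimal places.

0.285

Grand total N = 132.
Expected counts (row total × column total / N):
  Candidate A, Urban: 76×79/132 = 45.4848
  Candidate A, Rural: 76×53/132 = 30.5152
  Candidate B, Urban: 56×79/132 = 33.5152
  Candidate B, Rural: 56×53/132 = 22.4848
Contributions (O − E)²/E:
  (44 − 45.4848)²/45.4848 = 0.0485
  (32 − 30.5152)²/30.5152 = 0.0722
  (35 − 33.5152)²/33.5152 = 0.0658
  (21 − 22.4848)²/22.4848 = 0.0980
χ² = 0.0485 + 0.0722 + 0.0658 + 0.0980 = 0.285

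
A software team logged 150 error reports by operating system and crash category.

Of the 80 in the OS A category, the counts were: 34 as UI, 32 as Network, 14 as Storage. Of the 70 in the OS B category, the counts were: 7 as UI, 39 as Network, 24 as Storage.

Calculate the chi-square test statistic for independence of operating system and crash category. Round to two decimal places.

Row totals: 80, 70. Column totals: 41, 71, 38. Grand total N = 150.
Expected counts (row total × column total / N):
  OS A, UI: 80×41/150 = 21.867
  OS A, Network: 80×71/150 = 37.867
  OS A, Storage: 80×38/150 = 20.267
  OS B, UI: 70×41/150 = 19.133
  OS B, Network: 70×71/150 = 33.133
  OS B, Storage: 70×38/150 = 17.733
Contributions (O − E)²/E:
  (34 − 21.867)²/21.867 = 6.7320
  (32 − 37.867)²/37.867 = 0.9090
  (14 − 20.267)²/20.267 = 1.9379
  (7 − 19.133)²/19.133 = 7.6940
  (39 − 33.133)²/33.133 = 1.0389
  (24 − 17.733)²/17.733 = 2.2148
χ² = 6.7320 + 0.9090 + 1.9379 + 7.6940 + 1.0389 + 2.2148 = 20.53

20.53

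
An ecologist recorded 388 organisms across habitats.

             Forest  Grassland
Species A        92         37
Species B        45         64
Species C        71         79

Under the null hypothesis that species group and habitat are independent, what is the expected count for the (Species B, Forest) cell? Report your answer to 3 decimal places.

Row total (Species B) = 109; column total (Forest) = 208; grand total N = 388.
Expected count = (row total × column total) / N = 109 × 208 / 388 = 58.433.

58.433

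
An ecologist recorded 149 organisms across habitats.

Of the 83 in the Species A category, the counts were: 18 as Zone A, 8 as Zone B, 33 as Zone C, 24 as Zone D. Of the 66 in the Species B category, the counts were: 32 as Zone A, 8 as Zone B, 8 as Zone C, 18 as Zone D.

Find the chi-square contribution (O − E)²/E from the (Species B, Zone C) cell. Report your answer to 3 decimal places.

5.685

Row total (Species B) = 66; column total (Zone C) = 41; N = 149.
Expected count E = 66 × 41 / 149 = 18.1611.
Contribution = (O − E)²/E = (8 − 18.1611)² / 18.1611 = 5.685.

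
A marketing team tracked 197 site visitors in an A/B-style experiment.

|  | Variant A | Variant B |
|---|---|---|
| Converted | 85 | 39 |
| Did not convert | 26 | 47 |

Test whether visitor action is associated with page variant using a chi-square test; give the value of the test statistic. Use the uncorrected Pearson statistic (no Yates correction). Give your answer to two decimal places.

20.26

Row totals: 124, 73. Column totals: 111, 86. Grand total N = 197.
Expected counts (row total × column total / N):
  Converted, Variant A: 124×111/197 = 69.868
  Converted, Variant B: 124×86/197 = 54.132
  Did not convert, Variant A: 73×111/197 = 41.132
  Did not convert, Variant B: 73×86/197 = 31.868
Contributions (O − E)²/E:
  (85 − 69.868)²/69.868 = 3.2773
  (39 − 54.132)²/54.132 = 4.2300
  (26 − 41.132)²/41.132 = 5.5669
  (47 − 31.868)²/31.868 = 7.1852
χ² = 3.2773 + 4.2300 + 5.5669 + 7.1852 = 20.26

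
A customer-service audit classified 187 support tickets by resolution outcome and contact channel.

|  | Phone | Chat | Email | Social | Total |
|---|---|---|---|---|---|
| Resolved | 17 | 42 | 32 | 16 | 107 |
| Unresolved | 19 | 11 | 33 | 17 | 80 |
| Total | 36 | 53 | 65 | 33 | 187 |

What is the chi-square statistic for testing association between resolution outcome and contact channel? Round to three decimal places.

14.697

Grand total N = 187.
Expected counts (row total × column total / N):
  Resolved, Phone: 107×36/187 = 20.59893
  Resolved, Chat: 107×53/187 = 30.32620
  Resolved, Email: 107×65/187 = 37.19251
  Resolved, Social: 107×33/187 = 18.88235
  Unresolved, Phone: 80×36/187 = 15.40107
  Unresolved, Chat: 80×53/187 = 22.67380
  Unresolved, Email: 80×65/187 = 27.80749
  Unresolved, Social: 80×33/187 = 14.11765
Contributions (O − E)²/E:
  (17 − 20.59893)²/20.59893 = 0.6288
  (42 − 30.32620)²/30.32620 = 4.4937
  (32 − 37.19251)²/37.19251 = 0.7249
  (16 − 18.88235)²/18.88235 = 0.4400
  (19 − 15.40107)²/15.40107 = 0.8410
  (11 − 22.67380)²/22.67380 = 6.0104
  (33 − 27.80749)²/27.80749 = 0.9696
  (17 − 14.11765)²/14.11765 = 0.5885
χ² = 0.6288 + 4.4937 + 0.7249 + 0.4400 + 0.8410 + 6.0104 + 0.9696 + 0.5885 = 14.697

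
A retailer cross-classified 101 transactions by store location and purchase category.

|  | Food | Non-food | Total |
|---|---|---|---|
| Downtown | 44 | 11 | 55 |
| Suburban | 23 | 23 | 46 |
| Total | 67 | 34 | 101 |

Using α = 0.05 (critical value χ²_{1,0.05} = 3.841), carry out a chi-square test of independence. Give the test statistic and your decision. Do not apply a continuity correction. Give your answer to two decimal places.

Grand total N = 101.
Expected counts (row total × column total / N):
  Downtown, Food: 55×67/101 = 36.485
  Downtown, Non-food: 55×34/101 = 18.515
  Suburban, Food: 46×67/101 = 30.515
  Suburban, Non-food: 46×34/101 = 15.485
Contributions (O − E)²/E:
  (44 − 36.485)²/36.485 = 1.5479
  (11 − 18.515)²/18.515 = 3.0502
  (23 − 30.515)²/30.515 = 1.8507
  (23 − 15.485)²/15.485 = 3.6471
χ² = 1.5479 + 3.0502 + 1.8507 + 3.6471 = 10.10
df = (2−1)(2−1) = 1. Since 10.10 > 3.841, reject the null hypothesis of independence at α = 0.05.

10.10; reject H₀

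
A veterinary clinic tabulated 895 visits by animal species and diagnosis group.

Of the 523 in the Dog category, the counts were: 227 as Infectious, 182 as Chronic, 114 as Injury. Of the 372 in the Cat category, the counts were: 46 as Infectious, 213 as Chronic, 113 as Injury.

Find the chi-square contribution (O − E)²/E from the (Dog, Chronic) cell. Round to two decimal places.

Row total (Dog) = 523; column total (Chronic) = 395; N = 895.
Expected count E = 523 × 395 / 895 = 230.8212.
Contribution = (O − E)²/E = (182 − 230.8212)² / 230.8212 = 10.33.

10.33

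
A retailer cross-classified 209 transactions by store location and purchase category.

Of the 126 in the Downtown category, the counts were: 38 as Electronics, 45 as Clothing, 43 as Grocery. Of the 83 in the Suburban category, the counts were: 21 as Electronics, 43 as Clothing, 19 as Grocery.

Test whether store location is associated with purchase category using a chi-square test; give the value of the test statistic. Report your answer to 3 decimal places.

5.625

Row totals: 126, 83. Column totals: 59, 88, 62. Grand total N = 209.
Expected counts (row total × column total / N):
  Downtown, Electronics: 126×59/209 = 35.56938
  Downtown, Clothing: 126×88/209 = 53.05263
  Downtown, Grocery: 126×62/209 = 37.37799
  Suburban, Electronics: 83×59/209 = 23.43062
  Suburban, Clothing: 83×88/209 = 34.94737
  Suburban, Grocery: 83×62/209 = 24.62201
Contributions (O − E)²/E:
  (38 − 35.56938)²/35.56938 = 0.1661
  (45 − 53.05263)²/53.05263 = 1.2223
  (43 − 37.37799)²/37.37799 = 0.8456
  (21 − 23.43062)²/23.43062 = 0.2521
  (43 − 34.94737)²/34.94737 = 1.8555
  (19 − 24.62201)²/24.62201 = 1.2837
χ² = 0.1661 + 1.2223 + 0.8456 + 0.2521 + 1.8555 + 1.2837 = 5.625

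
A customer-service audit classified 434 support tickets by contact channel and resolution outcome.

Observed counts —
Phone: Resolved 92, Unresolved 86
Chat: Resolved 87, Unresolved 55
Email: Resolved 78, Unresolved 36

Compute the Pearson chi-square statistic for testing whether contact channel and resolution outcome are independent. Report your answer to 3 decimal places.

8.427

Row totals: 178, 142, 114. Column totals: 257, 177. Grand total N = 434.
Expected counts (row total × column total / N):
  Phone, Resolved: 178×257/434 = 105.40553
  Phone, Unresolved: 178×177/434 = 72.59447
  Chat, Resolved: 142×257/434 = 84.08756
  Chat, Unresolved: 142×177/434 = 57.91244
  Email, Resolved: 114×257/434 = 67.50691
  Email, Unresolved: 114×177/434 = 46.49309
Contributions (O − E)²/E:
  (92 − 105.40553)²/105.40553 = 1.7049
  (86 − 72.59447)²/72.59447 = 2.4755
  (87 − 84.08756)²/84.08756 = 0.1009
  (55 − 57.91244)²/57.91244 = 0.1465
  (78 − 67.50691)²/67.50691 = 1.6310
  (36 − 46.49309)²/46.49309 = 2.3682
χ² = 1.7049 + 2.4755 + 0.1009 + 0.1465 + 1.6310 + 2.3682 = 8.427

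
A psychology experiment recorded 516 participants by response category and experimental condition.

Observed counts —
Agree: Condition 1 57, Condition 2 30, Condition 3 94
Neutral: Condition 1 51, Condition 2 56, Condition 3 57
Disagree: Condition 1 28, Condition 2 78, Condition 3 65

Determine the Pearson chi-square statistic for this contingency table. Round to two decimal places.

Row totals: 181, 164, 171. Column totals: 136, 164, 216. Grand total N = 516.
Expected counts (row total × column total / N):
  Agree, Condition 1: 181×136/516 = 47.705
  Agree, Condition 2: 181×164/516 = 57.527
  Agree, Condition 3: 181×216/516 = 75.767
  Neutral, Condition 1: 164×136/516 = 43.225
  Neutral, Condition 2: 164×164/516 = 52.124
  Neutral, Condition 3: 164×216/516 = 68.651
  Disagree, Condition 1: 171×136/516 = 45.070
  Disagree, Condition 2: 171×164/516 = 54.349
  Disagree, Condition 3: 171×216/516 = 71.581
Contributions (O − E)²/E:
  (57 − 47.705)²/47.705 = 1.8111
  (30 − 57.527)²/57.527 = 13.1718
  (94 − 75.767)²/75.767 = 4.3877
  (51 − 43.225)²/43.225 = 1.3985
  (56 − 52.124)²/52.124 = 0.2882
  (57 − 68.651)²/68.651 = 1.9773
  (28 − 45.070)²/45.070 = 6.4652
  (78 − 54.349)²/54.349 = 10.2922
  (65 − 71.581)²/71.581 = 0.6050
χ² = 1.8111 + 13.1718 + 4.3877 + 1.3985 + 0.2882 + 1.9773 + 6.4652 + 10.2922 + 0.6050 = 40.40

40.40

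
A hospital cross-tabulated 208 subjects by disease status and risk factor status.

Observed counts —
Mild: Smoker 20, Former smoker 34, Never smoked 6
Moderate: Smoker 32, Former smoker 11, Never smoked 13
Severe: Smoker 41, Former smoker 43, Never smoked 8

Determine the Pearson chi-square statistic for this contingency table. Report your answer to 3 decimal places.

20.054

Row totals: 60, 56, 92. Column totals: 93, 88, 27. Grand total N = 208.
Expected counts (row total × column total / N):
  Mild, Smoker: 60×93/208 = 26.8269
  Mild, Former smoker: 60×88/208 = 25.3846
  Mild, Never smoked: 60×27/208 = 7.7885
  Moderate, Smoker: 56×93/208 = 25.0385
  Moderate, Former smoker: 56×88/208 = 23.6923
  Moderate, Never smoked: 56×27/208 = 7.2692
  Severe, Smoker: 92×93/208 = 41.1346
  Severe, Former smoker: 92×88/208 = 38.9231
  Severe, Never smoked: 92×27/208 = 11.9423
Contributions (O − E)²/E:
  (20 − 26.8269)²/26.8269 = 1.7373
  (34 − 25.3846)²/25.3846 = 2.9240
  (6 − 7.7885)²/7.7885 = 0.4107
  (32 − 25.0385)²/25.0385 = 1.9355
  (11 − 23.6923)²/23.6923 = 6.7994
  (13 − 7.2692)²/7.2692 = 4.5180
  (41 − 41.1346)²/41.1346 = 0.0004
  (43 − 38.9231)²/38.9231 = 0.4270
  (8 − 11.9423)²/11.9423 = 1.3014
χ² = 1.7373 + 2.9240 + 0.4107 + 1.9355 + 6.7994 + 4.5180 + 0.0004 + 0.4270 + 1.3014 = 20.054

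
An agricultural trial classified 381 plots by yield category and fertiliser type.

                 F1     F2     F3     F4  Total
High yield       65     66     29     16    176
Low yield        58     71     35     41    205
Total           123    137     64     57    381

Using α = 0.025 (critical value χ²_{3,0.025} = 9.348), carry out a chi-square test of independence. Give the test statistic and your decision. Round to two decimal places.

9.96; reject H₀

Grand total N = 381.
Expected counts (row total × column total / N):
  High yield, F1: 176×123/381 = 56.819
  High yield, F2: 176×137/381 = 63.286
  High yield, F3: 176×64/381 = 29.564
  High yield, F4: 176×57/381 = 26.331
  Low yield, F1: 205×123/381 = 66.181
  Low yield, F2: 205×137/381 = 73.714
  Low yield, F3: 205×64/381 = 34.436
  Low yield, F4: 205×57/381 = 30.669
Contributions (O − E)²/E:
  (65 − 56.819)²/56.819 = 1.1779
  (66 − 63.286)²/63.286 = 0.1164
  (29 − 29.564)²/29.564 = 0.0108
  (16 − 26.331)²/26.331 = 4.0534
  (58 − 66.181)²/66.181 = 1.0113
  (71 − 73.714)²/73.714 = 0.0999
  (35 − 34.436)²/34.436 = 0.0092
  (41 − 30.669)²/30.669 = 3.4800
χ² = 1.1779 + 0.1164 + 0.0108 + 4.0534 + 1.0113 + 0.0999 + 0.0092 + 3.4800 = 9.96
df = (2−1)(4−1) = 3. Since 9.96 > 9.348, reject the null hypothesis of independence at α = 0.025.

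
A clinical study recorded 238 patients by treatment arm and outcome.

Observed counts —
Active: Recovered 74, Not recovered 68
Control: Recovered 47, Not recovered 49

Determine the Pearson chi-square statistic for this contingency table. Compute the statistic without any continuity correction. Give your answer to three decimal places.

Row totals: 142, 96. Column totals: 121, 117. Grand total N = 238.
Expected counts (row total × column total / N):
  Active, Recovered: 142×121/238 = 72.1933
  Active, Not recovered: 142×117/238 = 69.8067
  Control, Recovered: 96×121/238 = 48.8067
  Control, Not recovered: 96×117/238 = 47.1933
Contributions (O − E)²/E:
  (74 − 72.1933)²/72.1933 = 0.0452
  (68 − 69.8067)²/69.8067 = 0.0468
  (47 − 48.8067)²/48.8067 = 0.0669
  (49 − 47.1933)²/47.1933 = 0.0692
χ² = 0.0452 + 0.0468 + 0.0669 + 0.0692 = 0.228

0.228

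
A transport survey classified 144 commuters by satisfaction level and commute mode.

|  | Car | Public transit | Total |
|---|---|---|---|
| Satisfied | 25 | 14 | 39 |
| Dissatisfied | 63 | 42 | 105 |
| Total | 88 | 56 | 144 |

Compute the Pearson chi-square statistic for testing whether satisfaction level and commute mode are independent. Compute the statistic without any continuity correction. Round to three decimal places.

Grand total N = 144.
Expected counts (row total × column total / N):
  Satisfied, Car: 39×88/144 = 23.8333
  Satisfied, Public transit: 39×56/144 = 15.1667
  Dissatisfied, Car: 105×88/144 = 64.1667
  Dissatisfied, Public transit: 105×56/144 = 40.8333
Contributions (O − E)²/E:
  (25 − 23.8333)²/23.8333 = 0.0571
  (14 − 15.1667)²/15.1667 = 0.0897
  (63 − 64.1667)²/64.1667 = 0.0212
  (42 − 40.8333)²/40.8333 = 0.0333
χ² = 0.0571 + 0.0897 + 0.0212 + 0.0333 = 0.201

0.201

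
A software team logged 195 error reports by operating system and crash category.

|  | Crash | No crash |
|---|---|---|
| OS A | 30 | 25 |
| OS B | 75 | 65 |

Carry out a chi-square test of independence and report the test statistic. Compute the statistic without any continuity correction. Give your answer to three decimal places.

Row totals: 55, 140. Column totals: 105, 90. Grand total N = 195.
Expected counts (row total × column total / N):
  OS A, Crash: 55×105/195 = 29.6154
  OS A, No crash: 55×90/195 = 25.3846
  OS B, Crash: 140×105/195 = 75.3846
  OS B, No crash: 140×90/195 = 64.6154
Contributions (O − E)²/E:
  (30 − 29.6154)²/29.6154 = 0.0050
  (25 − 25.3846)²/25.3846 = 0.0058
  (75 − 75.3846)²/75.3846 = 0.0020
  (65 − 64.6154)²/64.6154 = 0.0023
χ² = 0.0050 + 0.0058 + 0.0020 + 0.0023 = 0.015

0.015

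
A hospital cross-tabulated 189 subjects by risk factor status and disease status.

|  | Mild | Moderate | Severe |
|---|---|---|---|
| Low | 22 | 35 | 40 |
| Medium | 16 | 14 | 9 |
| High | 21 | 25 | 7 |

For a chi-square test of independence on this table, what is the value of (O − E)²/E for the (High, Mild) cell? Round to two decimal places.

1.20

Row total (High) = 53; column total (Mild) = 59; N = 189.
Expected count E = 53 × 59 / 189 = 16.5450.
Contribution = (O − E)²/E = (21 − 16.5450)² / 16.5450 = 1.20.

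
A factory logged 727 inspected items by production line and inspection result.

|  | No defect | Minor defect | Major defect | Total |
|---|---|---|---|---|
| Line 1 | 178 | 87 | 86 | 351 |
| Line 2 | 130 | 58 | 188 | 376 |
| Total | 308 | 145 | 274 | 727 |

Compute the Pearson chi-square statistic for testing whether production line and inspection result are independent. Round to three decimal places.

Grand total N = 727.
Expected counts (row total × column total / N):
  Line 1, No defect: 351×308/727 = 148.7043
  Line 1, Minor defect: 351×145/727 = 70.0069
  Line 1, Major defect: 351×274/727 = 132.2889
  Line 2, No defect: 376×308/727 = 159.2957
  Line 2, Minor defect: 376×145/727 = 74.9931
  Line 2, Major defect: 376×274/727 = 141.7111
Contributions (O − E)²/E:
  (178 − 148.7043)²/148.7043 = 5.7714
  (87 − 70.0069)²/70.0069 = 4.1248
  (86 − 132.2889)²/132.2889 = 16.1968
  (130 − 159.2957)²/159.2957 = 5.3877
  (58 − 74.9931)²/74.9931 = 3.8506
  (188 − 141.7111)²/141.7111 = 15.1199
χ² = 5.7714 + 4.1248 + 16.1968 + 5.3877 + 3.8506 + 15.1199 = 50.451

50.451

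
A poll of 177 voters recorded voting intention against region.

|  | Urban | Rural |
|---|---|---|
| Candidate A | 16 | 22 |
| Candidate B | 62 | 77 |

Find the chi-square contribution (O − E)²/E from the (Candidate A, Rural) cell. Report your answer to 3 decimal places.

Row total (Candidate A) = 38; column total (Rural) = 99; N = 177.
Expected count E = 38 × 99 / 177 = 21.2542.
Contribution = (O − E)²/E = (22 − 21.2542)² / 21.2542 = 0.026.

0.026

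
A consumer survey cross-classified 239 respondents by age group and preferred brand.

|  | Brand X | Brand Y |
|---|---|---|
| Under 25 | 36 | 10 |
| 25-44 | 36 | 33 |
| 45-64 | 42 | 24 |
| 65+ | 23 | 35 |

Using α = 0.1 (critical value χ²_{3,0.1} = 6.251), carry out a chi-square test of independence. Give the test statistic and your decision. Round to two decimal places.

17.47; reject H₀

Row totals: 46, 69, 66, 58. Column totals: 137, 102. Grand total N = 239.
Expected counts (row total × column total / N):
  Under 25, Brand X: 46×137/239 = 26.368
  Under 25, Brand Y: 46×102/239 = 19.632
  25-44, Brand X: 69×137/239 = 39.552
  25-44, Brand Y: 69×102/239 = 29.448
  45-64, Brand X: 66×137/239 = 37.833
  45-64, Brand Y: 66×102/239 = 28.167
  65+, Brand X: 58×137/239 = 33.247
  65+, Brand Y: 58×102/239 = 24.753
Contributions (O − E)²/E:
  (36 − 26.368)²/26.368 = 3.5185
  (10 − 19.632)²/19.632 = 4.7257
  (36 − 39.552)²/39.552 = 0.3190
  (33 − 29.448)²/29.448 = 0.4284
  (42 − 37.833)²/37.833 = 0.4590
  (24 − 28.167)²/28.167 = 0.6165
  (23 − 33.247)²/33.247 = 3.1582
  (35 − 24.753)²/24.753 = 4.2420
χ² = 3.5185 + 4.7257 + 0.3190 + 0.4284 + 0.4590 + 0.6165 + 3.1582 + 4.2420 = 17.47
df = (4−1)(2−1) = 3. Since 17.47 > 6.251, reject the null hypothesis of independence at α = 0.1.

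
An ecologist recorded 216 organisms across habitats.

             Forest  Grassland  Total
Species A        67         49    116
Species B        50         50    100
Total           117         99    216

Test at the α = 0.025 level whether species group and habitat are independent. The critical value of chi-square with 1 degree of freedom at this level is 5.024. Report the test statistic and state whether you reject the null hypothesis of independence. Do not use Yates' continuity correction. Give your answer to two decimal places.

Grand total N = 216.
Expected counts (row total × column total / N):
  Species A, Forest: 116×117/216 = 62.833
  Species A, Grassland: 116×99/216 = 53.167
  Species B, Forest: 100×117/216 = 54.167
  Species B, Grassland: 100×99/216 = 45.833
Contributions (O − E)²/E:
  (67 − 62.833)²/62.833 = 0.2763
  (49 − 53.167)²/53.167 = 0.3266
  (50 − 54.167)²/54.167 = 0.3206
  (50 − 45.833)²/45.833 = 0.3789
χ² = 0.2763 + 0.3266 + 0.3206 + 0.3789 = 1.30
df = (2−1)(2−1) = 1. Since 1.30 < 5.024, fail to reject the null hypothesis of independence at α = 0.025.

1.30; fail to reject H₀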